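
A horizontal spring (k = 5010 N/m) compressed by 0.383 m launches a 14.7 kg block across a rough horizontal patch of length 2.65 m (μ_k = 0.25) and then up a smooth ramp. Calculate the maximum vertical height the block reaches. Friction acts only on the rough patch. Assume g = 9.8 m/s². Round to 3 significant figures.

h = 1.89 m

Spring energy: E₀ = ½kx² = ½(5010)(0.383)² = 367.46 J
Friction: W_f = μ_k mg d = (0.25)(14.7)(9.8)(2.65) = 95.44 J
Energy at base of ramp: E = 367.46 − 95.44 = 272.02 J
At max height all remaining energy is PE: mgh = E ⇒ h = E/(mg) = 272.02/(14.7 × 9.8) = 1.888 m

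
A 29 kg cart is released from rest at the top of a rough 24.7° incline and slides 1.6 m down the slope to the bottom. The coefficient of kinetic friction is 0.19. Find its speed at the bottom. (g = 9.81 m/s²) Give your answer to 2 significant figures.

v = 2.8 m/s

Energy: mgh = ½mv² + W_f, with h = L sinθ and W_f = μ_k (mg cosθ) L
mgh = mgL sinθ = (29)(9.81)(1.6)sin24.7° = 190.21 J
W_f = μ_k mg cosθ · L = (0.19)(29)(9.81)cos24.7°·1.6 = 78.57 J
½mv² = 190.21 − 78.57 = 111.63 J
v = √(2 × 111.63/29) = 2.775 m/s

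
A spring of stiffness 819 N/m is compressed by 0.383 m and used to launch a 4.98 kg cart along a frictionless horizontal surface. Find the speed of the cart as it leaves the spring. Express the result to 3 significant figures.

v = 4.91 m/s

Conservation of energy: ½kx² = ½mv²
v = x√(k/m) = 0.383 × √(819/4.98) = 4.912 m/s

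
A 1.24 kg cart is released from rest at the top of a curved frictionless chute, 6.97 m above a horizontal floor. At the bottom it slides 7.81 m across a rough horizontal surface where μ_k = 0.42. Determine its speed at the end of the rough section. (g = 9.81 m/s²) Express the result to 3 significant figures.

v = 8.51 m/s

Energy at the top = energy at the end + work done against friction:
mgh = ½mv² + μ_k m g d
W_f = μ_k mg d = (0.42)(1.24)(9.81)(7.81) = 39.90 J
½mv² = mgh − W_f = 84.786 − 39.90 = 44.884 J
v = √(2 × 44.884/1.24) = 8.508 m/s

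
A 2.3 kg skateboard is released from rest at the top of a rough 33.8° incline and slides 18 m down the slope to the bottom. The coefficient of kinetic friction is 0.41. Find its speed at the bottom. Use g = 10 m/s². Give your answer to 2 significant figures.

Energy: mgh = ½mv² + W_f, with h = L sinθ and W_f = μ_k (mg cosθ) L
mgh = mgL sinθ = (2.3)(10)(18)sin33.8° = 230.31 J
W_f = μ_k mg cosθ · L = (0.41)(2.3)(10)cos33.8°·18 = 141.1 J
½mv² = 230.31 − 141.1 = 89.255 J
v = √(2 × 89.255/2.3) = 8.810 m/s

v = 8.8 m/s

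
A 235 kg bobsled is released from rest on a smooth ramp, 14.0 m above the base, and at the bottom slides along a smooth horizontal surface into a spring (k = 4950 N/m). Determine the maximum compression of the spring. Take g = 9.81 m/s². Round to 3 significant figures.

At max compression the bobsled is momentarily at rest: mgh = ½kx²
x = √(2mgh/k) = √(2 × 235 × 9.81 × 14.0 / 4950) = 3.611 m

x = 3.61 m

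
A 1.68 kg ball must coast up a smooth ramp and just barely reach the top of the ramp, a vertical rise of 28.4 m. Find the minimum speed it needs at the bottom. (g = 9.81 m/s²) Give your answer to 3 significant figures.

At the top it is momentarily at rest, so all KE converts to PE: ½mv² = mgh
v = √(2gh) = √(2 × 9.81 × 28.4) = 23.61 m/s

v = 23.6 m/s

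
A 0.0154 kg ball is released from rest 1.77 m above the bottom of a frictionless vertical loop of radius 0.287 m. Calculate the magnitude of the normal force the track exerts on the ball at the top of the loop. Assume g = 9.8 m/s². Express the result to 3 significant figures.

Energy from release to top (height 2r): mgh = ½mv_top² + mg(2r)
v_top² = 2g(h − 2r) = 2(9.8)(1.77 − 0.5740) = 23.442 m²/s²
At the top, both N and weight point toward the centre: N + mg = mv_top²/r
N = m(v_top²/r − g) = 0.0154(23.442/0.287 − 9.8) = 1.107 N

N = 1.11 N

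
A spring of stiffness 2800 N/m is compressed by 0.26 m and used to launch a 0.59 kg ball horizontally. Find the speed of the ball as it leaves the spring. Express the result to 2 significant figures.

v = 18 m/s

Conservation of energy: ½kx² = ½mv²
v = x√(k/m) = 0.26 × √(2800/0.59) = 17.91 m/s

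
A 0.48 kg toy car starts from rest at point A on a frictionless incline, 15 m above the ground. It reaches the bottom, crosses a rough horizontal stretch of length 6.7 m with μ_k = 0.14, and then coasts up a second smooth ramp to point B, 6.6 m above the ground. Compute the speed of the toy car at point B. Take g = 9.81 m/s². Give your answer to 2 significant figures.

Energy at A: mgh₁ = (0.48)(9.81)(15) = 70.632 J
Friction loss: W_f = μ_k mg d = 4.417 J
At B: ½mv² + mgh₂ = mgh₁ − W_f
½mv² = 70.632 − 4.417 − 31.078 = 35.137 J
v = √(2 × 35.137/0.48) = 12.10 m/s

v = 12 m/s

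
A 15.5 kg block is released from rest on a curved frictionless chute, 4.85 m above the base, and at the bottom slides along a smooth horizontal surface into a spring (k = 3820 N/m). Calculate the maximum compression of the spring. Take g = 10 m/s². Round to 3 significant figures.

At max compression the block is momentarily at rest: mgh = ½kx²
x = √(2mgh/k) = √(2 × 15.5 × 10 × 4.85 / 3820) = 0.6274 m

x = 0.627 m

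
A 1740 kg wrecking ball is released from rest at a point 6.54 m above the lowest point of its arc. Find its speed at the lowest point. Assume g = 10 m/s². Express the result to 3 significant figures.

v = 11.4 m/s

Equating total energy at the two states: mgh = ½mv²
v = √(2gh) = √(2 × 10 × 6.54) = √130.80 = 11.44 m/s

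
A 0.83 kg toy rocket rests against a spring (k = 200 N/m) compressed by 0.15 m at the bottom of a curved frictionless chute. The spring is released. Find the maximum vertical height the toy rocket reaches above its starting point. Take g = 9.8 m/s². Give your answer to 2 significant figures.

h = 0.28 m

At maximum height the toy rocket is at rest, so ½kx² = mgh
h = kx²/(2mg) = (200)(0.15)²/(2 × 0.83 × 9.8) = 0.2766 m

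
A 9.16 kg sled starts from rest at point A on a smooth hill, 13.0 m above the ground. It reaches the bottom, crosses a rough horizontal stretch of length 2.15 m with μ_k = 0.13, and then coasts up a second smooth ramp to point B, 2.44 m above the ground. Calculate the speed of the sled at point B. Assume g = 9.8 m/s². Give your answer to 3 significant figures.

Energy at A: mgh₁ = (9.16)(9.8)(13.0) = 1167.0 J
Friction loss: W_f = μ_k mg d = 25.09 J
At B: ½mv² + mgh₂ = mgh₁ − W_f
½mv² = 1167.0 − 25.09 − 219.03 = 922.86 J
v = √(2 × 922.86/9.16) = 14.19 m/s

v = 14.2 m/s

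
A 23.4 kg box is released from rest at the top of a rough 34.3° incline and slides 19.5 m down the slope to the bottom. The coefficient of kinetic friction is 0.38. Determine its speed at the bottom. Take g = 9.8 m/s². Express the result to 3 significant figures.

Energy: mgh = ½mv² + W_f, with h = L sinθ and W_f = μ_k (mg cosθ) L
mgh = mgL sinθ = (23.4)(9.8)(19.5)sin34.3° = 2519.9 J
W_f = μ_k mg cosθ · L = (0.38)(23.4)(9.8)cos34.3°·19.5 = 1404 J
½mv² = 2519.9 − 1404 = 1116.2 J
v = √(2 × 1116.2/23.4) = 9.767 m/s

v = 9.77 m/s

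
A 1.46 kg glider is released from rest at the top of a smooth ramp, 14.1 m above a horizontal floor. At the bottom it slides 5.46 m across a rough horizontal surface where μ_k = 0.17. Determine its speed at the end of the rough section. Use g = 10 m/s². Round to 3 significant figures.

Applying the work–energy principle:
mgh = ½mv² + μ_k m g d
W_f = μ_k mg d = (0.17)(1.46)(10)(5.46) = 13.55 J
½mv² = mgh − W_f = 205.86 − 13.55 = 192.31 J
v = √(2 × 192.31/1.46) = 16.23 m/s

v = 16.2 m/s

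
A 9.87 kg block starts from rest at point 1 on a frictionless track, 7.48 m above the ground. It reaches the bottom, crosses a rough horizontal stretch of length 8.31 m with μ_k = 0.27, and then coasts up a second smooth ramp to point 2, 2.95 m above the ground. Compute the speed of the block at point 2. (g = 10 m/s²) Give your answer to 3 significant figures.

v = 6.76 m/s

Energy at 1: mgh₁ = (9.87)(10)(7.48) = 738.28 J
Friction loss: W_f = μ_k mg d = 221.5 J
At 2: ½mv² + mgh₂ = mgh₁ − W_f
½mv² = 738.28 − 221.5 − 291.16 = 225.66 J
v = √(2 × 225.66/9.87) = 6.762 m/s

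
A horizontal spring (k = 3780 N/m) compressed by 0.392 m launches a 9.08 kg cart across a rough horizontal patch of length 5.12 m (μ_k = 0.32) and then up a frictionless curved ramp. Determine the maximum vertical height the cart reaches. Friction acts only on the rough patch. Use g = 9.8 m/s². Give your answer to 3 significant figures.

Spring energy: E₀ = ½kx² = ½(3780)(0.392)² = 290.42 J
Friction: W_f = μ_k mg d = (0.32)(9.08)(9.8)(5.12) = 145.8 J
Energy at base of ramp: E = 290.42 − 145.8 = 144.63 J
At max height all remaining energy is PE: mgh = E ⇒ h = E/(mg) = 144.63/(9.08 × 9.8) = 1.625 m

h = 1.63 m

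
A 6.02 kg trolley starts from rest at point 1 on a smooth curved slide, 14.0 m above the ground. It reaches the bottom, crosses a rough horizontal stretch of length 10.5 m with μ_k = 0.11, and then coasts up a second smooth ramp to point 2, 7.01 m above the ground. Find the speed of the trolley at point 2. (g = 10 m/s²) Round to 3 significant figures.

Energy at 1: mgh₁ = (6.02)(10)(14.0) = 842.80 J
Friction loss: W_f = μ_k mg d = 69.53 J
At 2: ½mv² + mgh₂ = mgh₁ − W_f
½mv² = 842.80 − 69.53 − 422.00 = 351.27 J
v = √(2 × 351.27/6.02) = 10.80 m/s

v = 10.8 m/s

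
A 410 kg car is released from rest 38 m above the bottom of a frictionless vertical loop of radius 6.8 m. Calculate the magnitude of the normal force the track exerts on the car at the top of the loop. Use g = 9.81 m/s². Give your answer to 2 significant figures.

N = 25000 N

Energy from release to top (height 2r): mgh = ½mv_top² + mg(2r)
v_top² = 2g(h − 2r) = 2(9.81)(38 − 13.60) = 478.73 m²/s²
At the top, both N and weight point toward the centre: N + mg = mv_top²/r
N = m(v_top²/r − g) = 410(478.73/6.8 − 9.81) = 24842 N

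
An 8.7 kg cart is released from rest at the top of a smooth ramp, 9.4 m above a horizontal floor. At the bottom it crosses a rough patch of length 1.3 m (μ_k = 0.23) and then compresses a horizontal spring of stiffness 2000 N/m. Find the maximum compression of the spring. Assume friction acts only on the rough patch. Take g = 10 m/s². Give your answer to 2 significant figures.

x = 0.89 m

Initial energy: E₁ = mgh = (8.7)(10)(9.4) = 817.80 J
Friction removes W_f = μ_k mg d = (0.23)(8.7)(10)(1.3) = 26.01 J
Energy reaching the spring: E = 817.80 − 26.01 = 791.79 J
At max compression ½kx² = E ⇒ x = √(2E/k) = √(2 × 791.79/2000) = 0.8898 m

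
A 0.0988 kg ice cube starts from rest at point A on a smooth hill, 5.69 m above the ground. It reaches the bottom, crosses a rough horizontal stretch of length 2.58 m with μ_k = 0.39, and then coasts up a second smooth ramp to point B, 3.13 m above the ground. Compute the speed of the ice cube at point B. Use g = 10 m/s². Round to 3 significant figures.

Energy at A: mgh₁ = (0.0988)(10)(5.69) = 5.6217 J
Friction loss: W_f = μ_k mg d = 0.9941 J
At B: ½mv² + mgh₂ = mgh₁ − W_f
½mv² = 5.6217 − 0.9941 − 3.0924 = 1.5352 J
v = √(2 × 1.5352/0.0988) = 5.575 m/s

v = 5.57 m/s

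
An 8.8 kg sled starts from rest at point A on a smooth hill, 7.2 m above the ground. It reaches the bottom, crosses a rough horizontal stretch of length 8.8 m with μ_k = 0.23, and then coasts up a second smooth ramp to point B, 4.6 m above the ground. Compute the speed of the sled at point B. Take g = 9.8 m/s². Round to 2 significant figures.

v = 3.4 m/s

Energy at A: mgh₁ = (8.8)(9.8)(7.2) = 620.93 J
Friction loss: W_f = μ_k mg d = 174.5 J
At B: ½mv² + mgh₂ = mgh₁ − W_f
½mv² = 620.93 − 174.5 − 396.70 = 49.674 J
v = √(2 × 49.674/8.8) = 3.360 m/s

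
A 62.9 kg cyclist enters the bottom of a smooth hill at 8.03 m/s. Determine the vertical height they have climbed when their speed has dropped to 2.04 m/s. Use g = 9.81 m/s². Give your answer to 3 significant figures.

h = 3.07 m

Conservation of energy: ½mv₁² = ½mv₂² + mgh
h = (v₁² − v₂²)/(2g) = (8.03² − 2.04²)/(2 × 9.81) = 3.074 m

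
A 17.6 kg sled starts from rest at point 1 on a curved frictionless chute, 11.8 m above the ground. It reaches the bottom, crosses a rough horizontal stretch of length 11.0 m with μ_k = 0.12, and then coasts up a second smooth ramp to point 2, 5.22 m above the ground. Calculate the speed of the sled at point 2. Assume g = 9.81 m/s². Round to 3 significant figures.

Energy at 1: mgh₁ = (17.6)(9.81)(11.8) = 2037.3 J
Friction loss: W_f = μ_k mg d = 227.9 J
At 2: ½mv² + mgh₂ = mgh₁ − W_f
½mv² = 2037.3 − 227.9 − 901.26 = 908.17 J
v = √(2 × 908.17/17.6) = 10.16 m/s

v = 10.2 m/s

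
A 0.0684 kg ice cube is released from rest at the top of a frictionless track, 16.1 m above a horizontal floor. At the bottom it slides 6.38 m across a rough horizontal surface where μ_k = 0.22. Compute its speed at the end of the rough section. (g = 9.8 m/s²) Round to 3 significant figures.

Energy at the top = energy at the end + work done against friction:
mgh = ½mv² + μ_k m g d
W_f = μ_k mg d = (0.22)(0.0684)(9.8)(6.38) = 0.9409 J
½mv² = mgh − W_f = 10.792 − 0.9409 = 9.8513 J
v = √(2 × 9.8513/0.0684) = 16.97 m/s

v = 17.0 m/s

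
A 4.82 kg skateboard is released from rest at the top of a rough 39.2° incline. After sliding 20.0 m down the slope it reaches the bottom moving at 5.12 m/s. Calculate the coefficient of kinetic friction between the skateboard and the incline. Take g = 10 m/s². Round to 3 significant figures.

The energy dissipated by friction is the PE lost minus the KE gained:
mgL sinθ = 609.28 J; ½mv² = 63.177 J
W_f = 609.28 − 63.177 = 546.1 J
μ_k = W_f/(mg cosθ · L) = 546.1/(37.35 × 20.0) = 0.7310

μ_k = 0.731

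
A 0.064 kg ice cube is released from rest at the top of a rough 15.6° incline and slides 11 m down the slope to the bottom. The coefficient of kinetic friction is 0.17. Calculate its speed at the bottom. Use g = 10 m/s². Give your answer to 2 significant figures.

v = 4.8 m/s

Energy: mgh = ½mv² + W_f, with h = L sinθ and W_f = μ_k (mg cosθ) L
mgh = mgL sinθ = (0.064)(10)(11)sin15.6° = 1.8932 J
W_f = μ_k mg cosθ · L = (0.17)(0.064)(10)cos15.6°·11 = 1.153 J
½mv² = 1.8932 − 1.153 = 0.74048 J
v = √(2 × 0.74048/0.064) = 4.810 m/s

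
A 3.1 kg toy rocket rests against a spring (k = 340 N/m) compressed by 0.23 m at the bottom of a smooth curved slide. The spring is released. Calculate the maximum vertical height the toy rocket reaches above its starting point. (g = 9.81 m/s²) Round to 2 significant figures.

h = 0.30 m

At maximum height the toy rocket is at rest, so ½kx² = mgh
h = kx²/(2mg) = (340)(0.23)²/(2 × 3.1 × 9.81) = 0.2957 m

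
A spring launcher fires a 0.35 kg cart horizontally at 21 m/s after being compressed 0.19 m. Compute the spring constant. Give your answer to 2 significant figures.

k = 4300 N/m

Spring PE at full compression equals KE at release: ½kx² = ½mv²
k = mv²/x² = (0.35)(21)²/(0.19)² = 4276 N/m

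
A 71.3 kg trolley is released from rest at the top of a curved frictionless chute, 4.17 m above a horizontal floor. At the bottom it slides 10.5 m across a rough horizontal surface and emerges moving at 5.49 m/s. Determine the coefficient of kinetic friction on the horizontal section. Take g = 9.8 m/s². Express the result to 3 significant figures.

μ_k = 0.251

Applying the work–energy principle:
mgh = ½mv² + μ_k m g d
mgh = 2913.7 J; ½mv² = 1074.5 J
W_f = 2913.7 − 1074.5 = 1839 J
μ_k = W_f/(mg·d) = 1839/(698.7 × 10.5) = 0.2507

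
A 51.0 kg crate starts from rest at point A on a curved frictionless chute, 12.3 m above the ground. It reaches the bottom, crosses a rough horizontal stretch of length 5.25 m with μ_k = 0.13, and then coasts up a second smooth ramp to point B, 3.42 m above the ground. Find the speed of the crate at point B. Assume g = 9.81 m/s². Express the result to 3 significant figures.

Energy at A: mgh₁ = (51.0)(9.81)(12.3) = 6153.8 J
Friction loss: W_f = μ_k mg d = 341.5 J
At B: ½mv² + mgh₂ = mgh₁ − W_f
½mv² = 6153.8 − 341.5 − 1711.1 = 4101.3 J
v = √(2 × 4101.3/51.0) = 12.68 m/s

v = 12.7 m/s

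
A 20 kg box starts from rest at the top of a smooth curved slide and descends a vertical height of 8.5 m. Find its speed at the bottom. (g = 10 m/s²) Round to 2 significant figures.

Equating total energy at the two states: mgh = ½mv²
v = √(2gh) = √(2 × 10 × 8.5) = √170.00 = 13.04 m/s

v = 13 m/s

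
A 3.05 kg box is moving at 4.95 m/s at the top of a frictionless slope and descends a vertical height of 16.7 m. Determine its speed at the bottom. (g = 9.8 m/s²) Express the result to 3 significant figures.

v = 18.8 m/s

Equating total energy at the two states: ½mv₀² + mgh = ½mv²
v² = v₀² + 2gh = (4.95)² + 2(9.8)(16.7) = 351.82
v = √351.82 = 18.76 m/s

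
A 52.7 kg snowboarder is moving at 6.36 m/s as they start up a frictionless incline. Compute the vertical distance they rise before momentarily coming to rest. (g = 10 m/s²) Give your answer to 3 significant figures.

By energy conservation, ½mv² = mgh
h = v²/(2g) = 6.36²/(2 × 10) = 2.022 m

h = 2.02 m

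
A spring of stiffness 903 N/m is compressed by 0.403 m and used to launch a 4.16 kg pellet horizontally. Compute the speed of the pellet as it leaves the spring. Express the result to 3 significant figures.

The pellet leaves the spring when the spring is at natural length, so ½kx² = ½mv²
v = x√(k/m) = 0.403 × √(903/4.16) = 5.937 m/s

v = 5.94 m/s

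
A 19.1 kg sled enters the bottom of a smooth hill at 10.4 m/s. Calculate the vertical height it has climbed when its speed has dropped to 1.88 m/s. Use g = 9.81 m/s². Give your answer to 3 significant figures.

h = 5.33 m

Energy balance between the two points: ½mv₁² = ½mv₂² + mgh
h = (v₁² − v₂²)/(2g) = (10.4² − 1.88²)/(2 × 9.81) = 5.333 m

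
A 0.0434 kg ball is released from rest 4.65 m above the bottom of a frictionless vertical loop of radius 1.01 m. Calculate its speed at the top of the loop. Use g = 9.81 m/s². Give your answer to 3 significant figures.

Energy conservation: mgh = ½mv_top² + mg(2r)
v_top² = 2g(h − 2r) = 2(9.81)(4.65 − 2.020) = 51.60
v_top = 7.183 m/s

v = 7.18 m/s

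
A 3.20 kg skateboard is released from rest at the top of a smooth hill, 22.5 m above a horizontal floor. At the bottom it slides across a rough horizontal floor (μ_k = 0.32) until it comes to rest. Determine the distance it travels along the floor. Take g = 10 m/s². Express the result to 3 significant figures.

Applying the work–energy principle:
At rest all PE has been dissipated by friction: mgh = μ_k m g d
d = h/μ_k = 22.5/0.32 = 70.31 m

d = 70.3 m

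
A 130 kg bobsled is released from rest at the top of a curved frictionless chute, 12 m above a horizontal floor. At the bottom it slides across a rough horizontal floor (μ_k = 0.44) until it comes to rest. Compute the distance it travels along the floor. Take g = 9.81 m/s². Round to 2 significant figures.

d = 27 m

Energy at the top = energy at the end + work done against friction:
At rest all PE has been dissipated by friction: mgh = μ_k m g d
d = h/μ_k = 12/0.44 = 27.27 m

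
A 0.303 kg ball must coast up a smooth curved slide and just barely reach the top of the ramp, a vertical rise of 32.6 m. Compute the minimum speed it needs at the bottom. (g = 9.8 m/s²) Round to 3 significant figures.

v = 25.3 m/s

At the top it is momentarily at rest, so all KE converts to PE: ½mv² = mgh
v = √(2gh) = √(2 × 9.8 × 32.6) = 25.28 m/s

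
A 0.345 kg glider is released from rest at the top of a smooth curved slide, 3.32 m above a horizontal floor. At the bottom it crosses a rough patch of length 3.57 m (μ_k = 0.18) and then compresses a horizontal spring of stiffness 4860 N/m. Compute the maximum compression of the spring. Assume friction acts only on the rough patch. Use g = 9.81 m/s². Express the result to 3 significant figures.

x = 0.0611 m

Initial energy: E₁ = mgh = (0.345)(9.81)(3.32) = 11.236 J
Friction removes W_f = μ_k mg d = (0.18)(0.345)(9.81)(3.57) = 2.175 J
Energy reaching the spring: E = 11.236 − 2.175 = 9.0615 J
At max compression ½kx² = E ⇒ x = √(2E/k) = √(2 × 9.0615/4860) = 0.06107 m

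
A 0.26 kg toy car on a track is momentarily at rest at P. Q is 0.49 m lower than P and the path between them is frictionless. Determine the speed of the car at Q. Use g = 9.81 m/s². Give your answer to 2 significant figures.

Equating total energy at the two states: mgh = ½mv²
The mass cancels from both sides.
v = √(2gh) = √(2 × 9.81 × 0.49) = √9.6138 = 3.101 m/s

v = 3.1 m/s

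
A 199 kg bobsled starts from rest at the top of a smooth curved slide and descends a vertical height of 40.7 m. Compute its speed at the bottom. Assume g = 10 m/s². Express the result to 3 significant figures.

Equating total energy at the two states: mgh = ½mv²
v = √(2gh) = √(2 × 10 × 40.7) = √814.00 = 28.53 m/s

v = 28.5 m/s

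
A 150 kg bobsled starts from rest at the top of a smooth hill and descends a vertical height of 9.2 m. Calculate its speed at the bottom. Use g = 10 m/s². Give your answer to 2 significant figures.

v = 14 m/s

Mechanical energy is conserved (no friction): mgh = ½mv²
v = √(2gh) = √(2 × 10 × 9.2) = √184.00 = 13.56 m/s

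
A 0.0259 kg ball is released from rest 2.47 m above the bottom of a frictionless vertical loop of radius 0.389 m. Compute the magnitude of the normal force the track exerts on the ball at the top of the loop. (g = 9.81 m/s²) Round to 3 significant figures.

N = 1.96 N

Energy from release to top (height 2r): mgh = ½mv_top² + mg(2r)
v_top² = 2g(h − 2r) = 2(9.81)(2.47 − 0.7780) = 33.197 m²/s²
At the top, both N and weight point toward the centre: N + mg = mv_top²/r
N = m(v_top²/r − g) = 0.0259(33.197/0.389 − 9.81) = 1.956 N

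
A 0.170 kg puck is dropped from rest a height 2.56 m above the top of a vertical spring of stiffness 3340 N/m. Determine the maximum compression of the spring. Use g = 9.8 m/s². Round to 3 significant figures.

Let x be the compression. The total drop is H + x, and the puck is instantaneously at rest at max compression, so energy conservation gives:
mg(H + x) = ½kx²
½(3340)x² − (0.170)(9.8)x − (0.170)(9.8)(2.56) = 0
1670x² − 1.666x − 4.265 = 0
x = [1.666 + √(2.776 + 28490)]/(2 × 1670) = 0.05104 m

x = 0.0510 m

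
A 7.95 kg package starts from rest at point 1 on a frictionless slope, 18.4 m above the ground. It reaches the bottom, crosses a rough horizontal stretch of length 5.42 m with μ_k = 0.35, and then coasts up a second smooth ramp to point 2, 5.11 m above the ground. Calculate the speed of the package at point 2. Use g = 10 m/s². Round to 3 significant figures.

Energy at 1: mgh₁ = (7.95)(10)(18.4) = 1462.8 J
Friction loss: W_f = μ_k mg d = 150.8 J
At 2: ½mv² + mgh₂ = mgh₁ − W_f
½mv² = 1462.8 − 150.8 − 406.25 = 905.74 J
v = √(2 × 905.74/7.95) = 15.10 m/s

v = 15.1 m/s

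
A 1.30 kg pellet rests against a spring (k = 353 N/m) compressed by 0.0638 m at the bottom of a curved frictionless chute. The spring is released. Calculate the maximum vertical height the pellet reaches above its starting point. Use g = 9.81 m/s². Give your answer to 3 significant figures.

Energy conservation from release to the highest point: ½kx² = mgh
h = kx²/(2mg) = (353)(0.0638)²/(2 × 1.30 × 9.81) = 0.05633 m

h = 0.0563 m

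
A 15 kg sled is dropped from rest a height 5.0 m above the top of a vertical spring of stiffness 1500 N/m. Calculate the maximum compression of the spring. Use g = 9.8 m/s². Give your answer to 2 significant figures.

x = 1.1 m

Let x be the compression. The total drop is H + x, and the sled is instantaneously at rest at max compression, so energy conservation gives:
mg(H + x) = ½kx²
½(1500)x² − (15)(9.8)x − (15)(9.8)(5.0) = 0
750.0x² − 147.0x − 735.0 = 0
x = [147.0 + √(21609 + 2.2050e+06)]/(2 × 750.0) = 1.093 m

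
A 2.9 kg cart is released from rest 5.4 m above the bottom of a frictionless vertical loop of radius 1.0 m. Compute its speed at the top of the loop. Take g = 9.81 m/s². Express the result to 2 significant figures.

v = 8.2 m/s

Energy conservation: mgh = ½mv_top² + mg(2r)
v_top² = 2g(h − 2r) = 2(9.81)(5.4 − 2.000) = 66.71
v_top = 8.167 m/s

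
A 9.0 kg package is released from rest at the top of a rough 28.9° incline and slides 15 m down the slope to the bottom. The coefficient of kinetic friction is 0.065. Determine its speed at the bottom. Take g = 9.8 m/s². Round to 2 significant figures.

v = 11 m/s

Work–energy: mg(L sinθ) − μ_k(mg cosθ)L = ½mv²
mgh = mgL sinθ = (9.0)(9.8)(15)sin28.9° = 639.38 J
W_f = μ_k mg cosθ · L = (0.065)(9.0)(9.8)cos28.9°·15 = 75.29 J
½mv² = 639.38 − 75.29 = 564.10 J
v = √(2 × 564.10/9.0) = 11.20 m/s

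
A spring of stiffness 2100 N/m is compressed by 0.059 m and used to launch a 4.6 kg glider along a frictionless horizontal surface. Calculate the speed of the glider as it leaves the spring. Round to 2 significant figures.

Spring PE converts entirely to kinetic energy: ½kx² = ½mv²
v = x√(k/m) = 0.059 × √(2100/4.6) = 1.261 m/s

v = 1.3 m/s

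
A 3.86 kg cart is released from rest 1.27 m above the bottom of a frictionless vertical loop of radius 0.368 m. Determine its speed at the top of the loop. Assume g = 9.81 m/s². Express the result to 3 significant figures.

v = 3.24 m/s

Energy conservation: mgh = ½mv_top² + mg(2r)
v_top² = 2g(h − 2r) = 2(9.81)(1.27 − 0.7360) = 10.48
v_top = 3.237 m/s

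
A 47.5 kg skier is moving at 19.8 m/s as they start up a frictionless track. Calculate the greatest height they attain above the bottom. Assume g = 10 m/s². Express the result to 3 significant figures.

h = 19.6 m

By energy conservation, ½mv² = mgh
h = v²/(2g) = 19.8²/(2 × 10) = 19.60 m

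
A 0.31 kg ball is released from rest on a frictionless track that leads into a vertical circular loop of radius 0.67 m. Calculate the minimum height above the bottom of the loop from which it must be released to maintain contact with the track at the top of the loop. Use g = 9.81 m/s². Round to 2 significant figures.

At the top, for minimum speed gravity alone supplies the centripetal force: mg = mv_top²/r ⇒ v_top² = gr = 6.573 m²/s²
Energy conservation from release height h to the top (height 2r): mgh = ½mv_top² + mg(2r)
h = v_top²/(2g) + 2r = r/2 + 2r = 5r/2 = 1.675 m

h = 1.7 m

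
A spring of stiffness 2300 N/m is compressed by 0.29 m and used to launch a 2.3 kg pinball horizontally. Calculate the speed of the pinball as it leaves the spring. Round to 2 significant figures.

v = 9.2 m/s

The pinball leaves the spring when the spring is at natural length, so ½kx² = ½mv²
v = x√(k/m) = 0.29 × √(2300/2.3) = 9.171 m/s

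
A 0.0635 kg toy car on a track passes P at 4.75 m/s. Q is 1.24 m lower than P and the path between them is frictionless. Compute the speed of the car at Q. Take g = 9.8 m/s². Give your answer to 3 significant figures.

v = 6.85 m/s

Equating total energy at the two states: ½mv₀² + mgh = ½mv²
v² = v₀² + 2gh = (4.75)² + 2(9.8)(1.24) = 46.867
v = √46.867 = 6.846 m/s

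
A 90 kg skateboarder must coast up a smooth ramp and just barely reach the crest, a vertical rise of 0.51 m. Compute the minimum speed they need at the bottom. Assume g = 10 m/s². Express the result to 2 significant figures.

At the top they are momentarily at rest, so all KE converts to PE: ½mv² = mgh
v = √(2gh) = √(2 × 10 × 0.51) = 3.194 m/s

v = 3.2 m/s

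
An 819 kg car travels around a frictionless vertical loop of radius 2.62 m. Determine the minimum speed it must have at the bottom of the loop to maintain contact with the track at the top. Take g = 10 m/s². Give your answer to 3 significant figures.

At the top: mg = mv_top²/r ⇒ v_top² = gr = 26.20 m²/s²
Energy from bottom to top (height 2r): ½mv_bot² = ½mv_top² + mg(2r)
v_bot² = gr + 4gr = 5gr = 131.0
v_bot = √(5gr) = 11.45 m/s

v = 11.4 m/s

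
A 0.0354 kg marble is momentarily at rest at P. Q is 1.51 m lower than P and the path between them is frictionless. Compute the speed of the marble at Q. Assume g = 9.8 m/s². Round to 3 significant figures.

Mechanical energy is conserved (no friction): mgh = ½mv²
v = √(2gh) = √(2 × 9.8 × 1.51) = √29.596 = 5.440 m/s

v = 5.44 m/s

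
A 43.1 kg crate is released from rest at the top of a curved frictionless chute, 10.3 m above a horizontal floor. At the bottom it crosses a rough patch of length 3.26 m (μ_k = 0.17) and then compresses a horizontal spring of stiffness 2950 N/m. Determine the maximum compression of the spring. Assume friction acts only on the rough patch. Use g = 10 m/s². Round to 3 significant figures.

Initial energy: E₁ = mgh = (43.1)(10)(10.3) = 4439.3 J
Friction removes W_f = μ_k mg d = (0.17)(43.1)(10)(3.26) = 238.9 J
Energy reaching the spring: E = 4439.3 − 238.9 = 4200.4 J
At max compression ½kx² = E ⇒ x = √(2E/k) = √(2 × 4200.4/2950) = 1.688 m

x = 1.69 m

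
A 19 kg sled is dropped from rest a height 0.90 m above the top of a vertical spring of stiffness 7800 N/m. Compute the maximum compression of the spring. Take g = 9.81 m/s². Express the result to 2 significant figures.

x = 0.23 m

Take the reference level at the top of the uncompressed spring. At max compression the sled has fallen H + x and is momentarily at rest:
mg(H + x) = ½kx²
½(7800)x² − (19)(9.81)x − (19)(9.81)(0.90) = 0
3900x² − 186.4x − 167.8 = 0
x = [186.4 + √(34741 + 2.6169e+06)]/(2 × 3900) = 0.2327 m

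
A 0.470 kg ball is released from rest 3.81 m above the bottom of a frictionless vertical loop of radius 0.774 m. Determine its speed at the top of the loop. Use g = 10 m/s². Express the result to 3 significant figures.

v = 6.73 m/s

Energy conservation: mgh = ½mv_top² + mg(2r)
v_top² = 2g(h − 2r) = 2(10)(3.81 − 1.548) = 45.24
v_top = 6.726 m/s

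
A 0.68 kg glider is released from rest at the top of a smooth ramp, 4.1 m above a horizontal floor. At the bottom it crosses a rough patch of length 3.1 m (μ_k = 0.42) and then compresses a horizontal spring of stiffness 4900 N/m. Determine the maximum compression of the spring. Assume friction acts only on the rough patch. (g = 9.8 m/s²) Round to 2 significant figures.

x = 0.087 m

Initial energy: E₁ = mgh = (0.68)(9.8)(4.1) = 27.322 J
Friction removes W_f = μ_k mg d = (0.42)(0.68)(9.8)(3.1) = 8.677 J
Energy reaching the spring: E = 27.322 − 8.677 = 18.646 J
At max compression ½kx² = E ⇒ x = √(2E/k) = √(2 × 18.646/4900) = 0.08724 m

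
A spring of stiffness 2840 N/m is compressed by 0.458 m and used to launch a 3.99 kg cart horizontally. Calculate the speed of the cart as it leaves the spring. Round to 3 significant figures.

Conservation of energy: ½kx² = ½mv²
v = x√(k/m) = 0.458 × √(2840/3.99) = 12.22 m/s

v = 12.2 m/s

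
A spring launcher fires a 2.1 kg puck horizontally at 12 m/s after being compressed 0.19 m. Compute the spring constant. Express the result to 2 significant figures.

k = 8400 N/m

Spring PE at full compression equals KE at release: ½kx² = ½mv²
k = mv²/x² = (2.1)(12)²/(0.19)² = 8377 N/m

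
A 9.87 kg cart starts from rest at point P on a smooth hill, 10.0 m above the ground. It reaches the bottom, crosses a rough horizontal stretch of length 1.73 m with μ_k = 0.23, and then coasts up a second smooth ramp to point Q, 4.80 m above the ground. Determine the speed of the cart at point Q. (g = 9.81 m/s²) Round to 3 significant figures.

Energy at P: mgh₁ = (9.87)(9.81)(10.0) = 968.25 J
Friction loss: W_f = μ_k mg d = 38.53 J
At Q: ½mv² + mgh₂ = mgh₁ − W_f
½mv² = 968.25 − 38.53 − 464.76 = 464.96 J
v = √(2 × 464.96/9.87) = 9.707 m/s

v = 9.71 m/s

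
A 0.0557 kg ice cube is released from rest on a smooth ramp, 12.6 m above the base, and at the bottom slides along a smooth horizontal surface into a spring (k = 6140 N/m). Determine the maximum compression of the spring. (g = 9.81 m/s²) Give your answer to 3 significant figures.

At max compression the cube is momentarily at rest: mgh = ½kx²
x = √(2mgh/k) = √(2 × 0.0557 × 9.81 × 12.6 / 6140) = 0.04736 m

x = 0.0474 m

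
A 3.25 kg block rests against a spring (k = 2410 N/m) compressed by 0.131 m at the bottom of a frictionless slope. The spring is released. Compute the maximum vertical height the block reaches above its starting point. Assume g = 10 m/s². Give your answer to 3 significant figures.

h = 0.636 m

Energy conservation from release to the highest point: ½kx² = mgh
h = kx²/(2mg) = (2410)(0.131)²/(2 × 3.25 × 10) = 0.6363 m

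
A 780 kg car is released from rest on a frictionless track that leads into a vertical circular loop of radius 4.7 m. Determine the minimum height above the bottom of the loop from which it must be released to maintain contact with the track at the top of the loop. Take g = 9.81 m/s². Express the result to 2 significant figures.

At the top, for minimum speed gravity alone supplies the centripetal force: mg = mv_top²/r ⇒ v_top² = gr = 46.11 m²/s²
Energy conservation from release height h to the top (height 2r): mgh = ½mv_top² + mg(2r)
h = v_top²/(2g) + 2r = r/2 + 2r = 5r/2 = 11.75 m

h = 12 m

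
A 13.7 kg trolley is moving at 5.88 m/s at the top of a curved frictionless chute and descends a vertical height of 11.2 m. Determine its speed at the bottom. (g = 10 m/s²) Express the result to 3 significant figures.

By conservation of mechanical energy, ½mv₀² + mgh = ½mv²
The mass cancels from both sides.
v² = v₀² + 2gh = (5.88)² + 2(10)(11.2) = 258.57
v = √258.57 = 16.08 m/s

v = 16.1 m/s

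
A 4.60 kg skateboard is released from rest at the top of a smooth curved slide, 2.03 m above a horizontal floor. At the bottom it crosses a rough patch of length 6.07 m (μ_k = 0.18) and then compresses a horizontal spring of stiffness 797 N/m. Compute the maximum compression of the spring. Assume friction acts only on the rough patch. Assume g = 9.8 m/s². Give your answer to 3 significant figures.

Initial energy: E₁ = mgh = (4.60)(9.8)(2.03) = 91.512 J
Friction removes W_f = μ_k mg d = (0.18)(4.60)(9.8)(6.07) = 49.25 J
Energy reaching the spring: E = 91.512 − 49.25 = 42.258 J
At max compression ½kx² = E ⇒ x = √(2E/k) = √(2 × 42.258/797) = 0.3256 m

x = 0.326 m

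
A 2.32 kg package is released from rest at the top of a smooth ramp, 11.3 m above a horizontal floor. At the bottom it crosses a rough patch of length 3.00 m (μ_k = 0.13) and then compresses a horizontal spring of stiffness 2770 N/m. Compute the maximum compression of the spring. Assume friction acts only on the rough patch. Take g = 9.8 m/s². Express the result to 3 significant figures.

x = 0.423 m

Initial energy: E₁ = mgh = (2.32)(9.8)(11.3) = 256.92 J
Friction removes W_f = μ_k mg d = (0.13)(2.32)(9.8)(3.00) = 8.867 J
Energy reaching the spring: E = 256.92 − 8.867 = 248.05 J
At max compression ½kx² = E ⇒ x = √(2E/k) = √(2 × 248.05/2770) = 0.4232 m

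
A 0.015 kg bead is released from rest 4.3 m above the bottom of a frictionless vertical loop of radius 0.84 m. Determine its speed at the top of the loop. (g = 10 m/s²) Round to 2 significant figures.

Energy conservation: mgh = ½mv_top² + mg(2r)
v_top² = 2g(h − 2r) = 2(10)(4.3 − 1.680) = 52.40
v_top = 7.239 m/s

v = 7.2 m/s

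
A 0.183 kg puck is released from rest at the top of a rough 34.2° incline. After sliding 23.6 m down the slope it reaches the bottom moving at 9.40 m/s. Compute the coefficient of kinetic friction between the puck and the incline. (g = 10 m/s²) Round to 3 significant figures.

μ_k = 0.453

Energy balance down the incline: mg L sinθ − ½mv² = μ_k (mg cosθ) L
mgL sinθ = 24.275 J; ½mv² = 8.0849 J
W_f = 24.275 − 8.0849 = 16.19 J
μ_k = W_f/(mg cosθ · L) = 16.19/(1.514 × 23.6) = 0.4533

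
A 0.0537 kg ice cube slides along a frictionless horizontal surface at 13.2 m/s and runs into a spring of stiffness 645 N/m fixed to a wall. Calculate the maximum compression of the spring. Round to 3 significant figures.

Conservation of energy between contact and max compression: ½mv² = ½kx²
x = v√(m/k) = 13.2 × √(0.0537/645) = 0.1204 m

x = 0.120 m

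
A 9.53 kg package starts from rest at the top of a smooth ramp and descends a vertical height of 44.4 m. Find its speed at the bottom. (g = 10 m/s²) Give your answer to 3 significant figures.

Mechanical energy is conserved (no friction): mgh = ½mv²
The mass cancels from both sides.
v = √(2gh) = √(2 × 10 × 44.4) = √888.00 = 29.80 m/s

v = 29.8 m/s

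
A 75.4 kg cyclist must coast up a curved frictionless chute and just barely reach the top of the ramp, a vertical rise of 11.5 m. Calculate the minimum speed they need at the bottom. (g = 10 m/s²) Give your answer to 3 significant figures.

v = 15.2 m/s

At the top they are momentarily at rest, so all KE converts to PE: ½mv² = mgh
v = √(2gh) = √(2 × 10 × 11.5) = 15.17 m/s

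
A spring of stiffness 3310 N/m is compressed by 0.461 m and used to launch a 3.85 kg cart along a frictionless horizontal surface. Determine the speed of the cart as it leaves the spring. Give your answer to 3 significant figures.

v = 13.5 m/s

Conservation of energy: ½kx² = ½mv²
v = x√(k/m) = 0.461 × √(3310/3.85) = 13.52 m/s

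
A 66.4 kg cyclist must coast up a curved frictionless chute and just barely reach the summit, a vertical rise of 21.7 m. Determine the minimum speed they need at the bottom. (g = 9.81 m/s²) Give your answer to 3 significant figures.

v = 20.6 m/s

At the top they are momentarily at rest, so all KE converts to PE: ½mv² = mgh
v = √(2gh) = √(2 × 9.81 × 21.7) = 20.63 m/s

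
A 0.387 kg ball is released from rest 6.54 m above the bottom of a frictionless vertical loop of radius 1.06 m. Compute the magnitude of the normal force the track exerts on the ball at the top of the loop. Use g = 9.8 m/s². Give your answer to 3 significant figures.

Energy from release to top (height 2r): mgh = ½mv_top² + mg(2r)
v_top² = 2g(h − 2r) = 2(9.8)(6.54 − 2.120) = 86.632 m²/s²
At the top, both N and weight point toward the centre: N + mg = mv_top²/r
N = m(v_top²/r − g) = 0.387(86.632/1.06 − 9.8) = 27.84 N

N = 27.8 N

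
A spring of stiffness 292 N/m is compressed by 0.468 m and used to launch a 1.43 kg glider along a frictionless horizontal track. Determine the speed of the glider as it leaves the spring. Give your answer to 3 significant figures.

v = 6.69 m/s

Spring PE converts entirely to kinetic energy: ½kx² = ½mv²
v = x√(k/m) = 0.468 × √(292/1.43) = 6.688 m/s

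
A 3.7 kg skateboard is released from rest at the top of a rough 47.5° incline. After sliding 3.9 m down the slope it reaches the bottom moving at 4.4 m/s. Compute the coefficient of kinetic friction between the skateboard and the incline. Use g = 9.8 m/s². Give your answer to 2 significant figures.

μ_k = 0.72

mgh = ½mv² + μ_k (mg cosθ) L, with h = L sinθ
mgL sinθ = 104.26 J; ½mv² = 35.816 J
W_f = 104.26 − 35.816 = 68.45 J
μ_k = W_f/(mg cosθ · L) = 68.45/(24.50 × 3.9) = 0.7164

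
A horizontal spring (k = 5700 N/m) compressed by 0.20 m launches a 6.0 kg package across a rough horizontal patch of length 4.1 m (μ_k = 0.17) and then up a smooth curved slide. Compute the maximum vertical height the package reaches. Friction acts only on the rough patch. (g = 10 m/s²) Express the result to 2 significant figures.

Spring energy: E₀ = ½kx² = ½(5700)(0.20)² = 114.00 J
Friction: W_f = μ_k mg d = (0.17)(6.0)(10)(4.1) = 41.82 J
Energy at base of ramp: E = 114.00 − 41.82 = 72.180 J
At max height all remaining energy is PE: mgh = E ⇒ h = E/(mg) = 72.180/(6.0 × 10) = 1.203 m

h = 1.2 m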